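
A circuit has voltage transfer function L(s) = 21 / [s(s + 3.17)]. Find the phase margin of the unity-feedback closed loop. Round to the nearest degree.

Gain crossover: |L(jω)| = 1 at ω ≈ 4.07 rad s⁻¹.
∠L(j4.07) = −90° − arctan(4.07/3.17) ≈ -142.09°
PM = 180° + (-142.09°) = 37.91°

38°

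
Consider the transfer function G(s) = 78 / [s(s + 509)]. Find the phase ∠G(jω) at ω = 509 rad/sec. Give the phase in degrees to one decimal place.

-135.0 deg

∠(j509 + 509) = arctan(509/509) = 45.00°
∠(j509) = 90.00°
∠G(j509) = − (45.00° + 90.00°) = -135.00°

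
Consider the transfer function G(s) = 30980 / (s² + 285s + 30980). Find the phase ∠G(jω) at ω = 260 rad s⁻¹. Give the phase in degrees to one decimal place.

-116.3°

∠[(j260)² + 285(j260) + 30980] = ∠[-36620 + j74100] = 116.30°
∠G(j260) = −116.30° = -116.30°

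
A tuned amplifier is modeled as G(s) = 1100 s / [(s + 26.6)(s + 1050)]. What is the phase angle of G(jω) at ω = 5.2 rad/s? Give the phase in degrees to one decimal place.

78.7 deg

∠(j5.2) = 90.00°
∠(j5.2 + 26.6) = arctan(5.2/26.6) = 11.06°
∠(j5.2 + 1050) = arctan(5.2/1050) = 0.28°
∠G(j5.2) = 90.00° − (11.06° + 0.28°) = 78.66°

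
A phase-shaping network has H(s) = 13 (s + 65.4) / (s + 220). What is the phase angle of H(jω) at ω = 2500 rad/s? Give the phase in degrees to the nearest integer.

4°

∠(j2500 + 65.4) = arctan(2500/65.4) = 88.50°
∠(j2500 + 220) = arctan(2500/220) = 84.97°
∠H(j2500) = 88.50° − 84.97° = 3.53°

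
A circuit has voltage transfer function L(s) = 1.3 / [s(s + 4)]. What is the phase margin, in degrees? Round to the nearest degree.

85°

Gain crossover: |L(jω)| = 1 at ω ≈ 0.324 rad/s.
∠L(j0.324) = −90° − arctan(0.324/4) ≈ -94.63°
PM = 180° + (-94.63°) = 85.37°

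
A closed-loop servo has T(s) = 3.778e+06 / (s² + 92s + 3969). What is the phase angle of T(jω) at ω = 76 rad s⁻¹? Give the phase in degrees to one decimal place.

-104.5°

∠[(j76)² + 92(j76) + 3969] = ∠[-1807 + j6992] = 104.49°
∠T(j76) = −104.49° = -104.49°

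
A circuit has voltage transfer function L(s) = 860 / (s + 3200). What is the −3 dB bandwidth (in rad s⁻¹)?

3200 rad s⁻¹

For a single-pole low-pass, the −3 dB point is at the pole: ω = 3200 rad s⁻¹.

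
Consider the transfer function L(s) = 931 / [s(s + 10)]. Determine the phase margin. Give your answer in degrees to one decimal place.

Gain crossover: |L(jω)| = 1 at ω ≈ 29.7 rad s⁻¹.
∠L(j29.7) = −90° − arctan(29.7/10) ≈ -161.39°
PM = 180° + (-161.39°) = 18.61°

18.6°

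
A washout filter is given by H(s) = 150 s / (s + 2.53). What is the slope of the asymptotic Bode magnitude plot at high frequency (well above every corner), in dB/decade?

With 1 zero and 1 pole, the high-frequency asymptotic slope is 20 × (1 − 1) = 0 dB/decade.

0 dB/decade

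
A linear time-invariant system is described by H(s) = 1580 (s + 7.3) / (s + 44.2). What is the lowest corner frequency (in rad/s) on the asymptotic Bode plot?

Break frequencies occur at each pole and zero magnitude: 7.3 rad/s, 44.2 rad/s.
The lowest is 7.3 rad/s.

7.3 rad/s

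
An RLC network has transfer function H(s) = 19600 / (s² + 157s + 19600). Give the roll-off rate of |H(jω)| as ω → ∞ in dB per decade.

With 0 zeros and 2 poles, the high-frequency asymptotic slope is 20 × (0 − 2) = -40 dB/decade.

-40 dB/decade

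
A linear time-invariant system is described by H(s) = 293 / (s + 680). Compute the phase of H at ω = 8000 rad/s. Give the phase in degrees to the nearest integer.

-85°

∠(j8000 + 680) = arctan(8000/680) = 85.14°
∠H(j8000) = −85.14° = -85.14°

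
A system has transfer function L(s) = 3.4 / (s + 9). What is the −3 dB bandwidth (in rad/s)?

9 rad/s

For a single-pole low-pass, the −3 dB point is at the pole: ω = 9 rad/s.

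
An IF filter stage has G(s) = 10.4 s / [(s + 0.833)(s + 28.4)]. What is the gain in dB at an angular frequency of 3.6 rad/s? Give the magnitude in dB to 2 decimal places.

|j3.6| = 3.6
|j3.6 + 0.833| = √(3.6² + 0.833²) = 3.695
|j3.6 + 28.4| = √(3.6² + 28.4²) = 28.63
|G(j3.6)| = 10.4 × 3.6 / (3.695 × 28.63) = 0.35394
20 log₁₀(0.35394) = -9.021 dB

-9.02 dB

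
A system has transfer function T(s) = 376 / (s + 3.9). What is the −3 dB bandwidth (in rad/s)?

3.9 rad/s

For a single-pole low-pass, the −3 dB point is at the pole: ω = 3.9 rad/s.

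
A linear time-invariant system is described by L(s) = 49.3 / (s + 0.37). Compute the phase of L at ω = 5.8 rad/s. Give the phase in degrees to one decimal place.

∠(j5.8 + 0.37) = arctan(5.8/0.37) = 86.35°
∠L(j5.8) = −86.35° = -86.35°

-86.3°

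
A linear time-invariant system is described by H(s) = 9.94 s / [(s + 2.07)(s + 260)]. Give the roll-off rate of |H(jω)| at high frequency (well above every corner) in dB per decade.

-20 dB/decade

With 1 zero and 2 poles, the high-frequency asymptotic slope is 20 × (1 − 2) = -20 dB/decade.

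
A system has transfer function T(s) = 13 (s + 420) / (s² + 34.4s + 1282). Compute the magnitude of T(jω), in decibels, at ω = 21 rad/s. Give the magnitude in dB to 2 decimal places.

|j21 + 420| = √(21² + 420²) = 420.5
|(j21)² + 34.4(j21) + 1282| = |841 + j722.4| = 1109
|T(j21)| = 13 × 420.5 / 1109 = 4.931
20 log₁₀(4.931) = 13.859 dB

13.86 dB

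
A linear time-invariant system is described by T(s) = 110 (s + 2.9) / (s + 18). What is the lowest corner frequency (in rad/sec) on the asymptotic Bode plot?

2.9 rad/sec

Break frequencies occur at each pole and zero magnitude: 2.9 rad/sec, 18 rad/sec.
The lowest is 2.9 rad/sec.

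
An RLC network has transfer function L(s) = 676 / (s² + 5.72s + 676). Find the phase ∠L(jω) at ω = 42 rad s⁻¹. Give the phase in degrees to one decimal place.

-167.5°

∠[(j42)² + 5.72(j42) + 676] = ∠[-1088 + j240.24] = 167.55°
∠L(j42) = −167.55° = -167.55°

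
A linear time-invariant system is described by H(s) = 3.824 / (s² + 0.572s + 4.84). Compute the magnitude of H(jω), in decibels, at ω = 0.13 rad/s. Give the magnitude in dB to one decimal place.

-2.0 dB

|(j0.13)² + 0.572(j0.13) + 4.84| = |4.8231 + j0.07436| = 4.824
|H(j0.13)| = 3.824 / 4.824 = 0.79276
20 log₁₀(0.79276) = -2.02 dB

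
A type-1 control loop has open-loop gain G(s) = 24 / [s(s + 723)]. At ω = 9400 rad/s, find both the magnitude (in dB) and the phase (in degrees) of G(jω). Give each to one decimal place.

|G| = -131.3 dB, ∠G = -175.6°

|j9400 + 723| = √(9400² + 723²) = 9428
|j9400| = 9400
|G(j9400)| = 24 / (9428 × 9400) = 2.7082e-07
20 log₁₀(2.7082e-07) = -131.35 dB
∠(j9400 + 723) = arctan(9400/723) = 85.60°
∠(j9400) = 90.00°
∠G(j9400) = − (85.60° + 90.00°) = -175.60°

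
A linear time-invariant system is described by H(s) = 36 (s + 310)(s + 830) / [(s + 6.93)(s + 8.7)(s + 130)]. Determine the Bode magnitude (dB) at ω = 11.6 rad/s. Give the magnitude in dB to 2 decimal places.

51.19 dB

|j11.6 + 310| = √(11.6² + 310²) = 310.2
|j11.6 + 830| = √(11.6² + 830²) = 830.1
|j11.6 + 6.93| = √(11.6² + 6.93²) = 13.51
|j11.6 + 8.7| = √(11.6² + 8.7²) = 14.5
|j11.6 + 130| = √(11.6² + 130²) = 130.5
|H(j11.6)| = 36 × 310.2 × 830.1 / (13.51 × 14.5 × 130.5) = 362.51
20 log₁₀(362.51) = 51.186 dB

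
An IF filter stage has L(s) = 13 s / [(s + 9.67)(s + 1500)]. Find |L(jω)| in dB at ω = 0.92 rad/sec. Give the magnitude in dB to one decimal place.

|j0.92| = 0.92
|j0.92 + 9.67| = √(0.92² + 9.67²) = 9.714
|j0.92 + 1500| = √(0.92² + 1500²) = 1500
|L(j0.92)| = 13 × 0.92 / (9.714 × 1500) = 0.00082084
20 log₁₀(0.00082084) = -61.71 dB

-61.7 dB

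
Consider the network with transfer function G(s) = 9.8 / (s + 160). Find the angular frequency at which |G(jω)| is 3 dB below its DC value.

160 rad/sec

For a single-pole low-pass, the −3 dB point is at the pole: ω = 160 rad/sec.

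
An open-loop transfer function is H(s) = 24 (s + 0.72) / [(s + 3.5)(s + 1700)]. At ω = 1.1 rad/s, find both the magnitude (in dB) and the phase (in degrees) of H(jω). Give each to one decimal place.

|H| = -45.9 dB, ∠H = 39.3°

|j1.1 + 0.72| = √(1.1² + 0.72²) = 1.315
|j1.1 + 3.5| = √(1.1² + 3.5²) = 3.669
|j1.1 + 1700| = √(1.1² + 1700²) = 1700
|H(j1.1)| = 24 × 1.315 / (3.669 × 1700) = 0.005059
20 log₁₀(0.005059) = -45.92 dB
∠(j1.1 + 0.72) = arctan(1.1/0.72) = 56.79°
∠(j1.1 + 3.5) = arctan(1.1/3.5) = 17.45°
∠(j1.1 + 1700) = arctan(1.1/1700) = 0.04°
∠H(j1.1) = 56.79° − (17.45° + 0.04°) = 39.31°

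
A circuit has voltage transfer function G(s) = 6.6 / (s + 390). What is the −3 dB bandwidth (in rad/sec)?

For a single-pole low-pass, the −3 dB point is at the pole: ω = 390 rad/sec.

390 rad/sec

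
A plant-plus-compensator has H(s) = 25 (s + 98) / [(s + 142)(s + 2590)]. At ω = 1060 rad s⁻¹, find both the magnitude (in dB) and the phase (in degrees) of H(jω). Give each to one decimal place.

|j1060 + 98| = √(1060² + 98²) = 1065
|j1060 + 142| = √(1060² + 142²) = 1069
|j1060 + 2590| = √(1060² + 2590²) = 2799
|H(j1060)| = 25 × 1065 / (1069 × 2799) = 0.008892
20 log₁₀(0.008892) = -41.02 dB
∠(j1060 + 98) = arctan(1060/98) = 84.72°
∠(j1060 + 142) = arctan(1060/142) = 82.37°
∠(j1060 + 2590) = arctan(1060/2590) = 22.26°
∠H(j1060) = 84.72° − (82.37° + 22.26°) = -19.91°

|H| = -41.0 dB, ∠H = -19.9 deg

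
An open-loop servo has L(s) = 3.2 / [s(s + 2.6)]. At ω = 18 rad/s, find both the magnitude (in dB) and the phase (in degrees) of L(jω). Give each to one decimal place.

|j18 + 2.6| = √(18² + 2.6²) = 18.19
|j18| = 18
|L(j18)| = 3.2 / (18.19 × 18) = 0.0097751
20 log₁₀(0.0097751) = -40.20 dB
∠(j18 + 2.6) = arctan(18/2.6) = 81.78°
∠(j18) = 90.00°
∠L(j18) = − (81.78° + 90.00°) = -171.78°

|L| = -40.2 dB, ∠L = -171.8°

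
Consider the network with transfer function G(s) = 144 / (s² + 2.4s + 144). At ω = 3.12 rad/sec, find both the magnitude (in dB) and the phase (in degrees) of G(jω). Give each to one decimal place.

|G| = 0.6 dB, ∠G = -3.2°

|(j3.12)² + 2.4(j3.12) + 144| = |134.27 + j7.488| = 134.5
|G(j3.12)| = 144 / 134.5 = 1.0708
20 log₁₀(1.0708) = 0.59 dB
∠[(j3.12)² + 2.4(j3.12) + 144] = ∠[134.27 + j7.488] = 3.19°
∠G(j3.12) = −3.19° = -3.19°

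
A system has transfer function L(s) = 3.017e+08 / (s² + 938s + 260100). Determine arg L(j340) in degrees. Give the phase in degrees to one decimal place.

∠[(j340)² + 938(j340) + 260100] = ∠[1.445e+05 + j3.1892e+05] = 65.63°
∠L(j340) = −65.63° = -65.63°

-65.6°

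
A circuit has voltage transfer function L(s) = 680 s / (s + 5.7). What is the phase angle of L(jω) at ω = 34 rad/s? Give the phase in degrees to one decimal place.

∠(j34) = 90.00°
∠(j34 + 5.7) = arctan(34/5.7) = 80.48°
∠L(j34) = 90.00° − 80.48° = 9.52°

9.5°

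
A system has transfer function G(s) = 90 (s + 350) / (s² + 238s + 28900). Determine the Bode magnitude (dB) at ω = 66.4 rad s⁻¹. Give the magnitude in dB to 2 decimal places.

|j66.4 + 350| = √(66.4² + 350²) = 356.2
|(j66.4)² + 238(j66.4) + 28900| = |24491 + j15803| = 2.915e+04
|G(j66.4)| = 90 × 356.2 / 2.915e+04 = 1.1
20 log₁₀(1.1) = 0.828 dB

0.83 dB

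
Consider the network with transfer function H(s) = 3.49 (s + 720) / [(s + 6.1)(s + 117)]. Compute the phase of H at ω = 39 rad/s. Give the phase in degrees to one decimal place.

∠(j39 + 720) = arctan(39/720) = 3.10°
∠(j39 + 6.1) = arctan(39/6.1) = 81.11°
∠(j39 + 117) = arctan(39/117) = 18.43°
∠H(j39) = 3.10° − (81.11° + 18.43°) = -96.44°

-96.4°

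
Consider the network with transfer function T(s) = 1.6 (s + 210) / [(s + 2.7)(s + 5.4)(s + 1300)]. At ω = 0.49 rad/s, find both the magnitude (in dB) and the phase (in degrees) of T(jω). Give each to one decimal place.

|T| = -35.2 dB, ∠T = -15.4 deg

|j0.49 + 210| = √(0.49² + 210²) = 210
|j0.49 + 2.7| = √(0.49² + 2.7²) = 2.744
|j0.49 + 5.4| = √(0.49² + 5.4²) = 5.422
|j0.49 + 1300| = √(0.49² + 1300²) = 1300
|T(j0.49)| = 1.6 × 210 / (2.744 × 5.422 × 1300) = 0.017371
20 log₁₀(0.017371) = -35.20 dB
∠(j0.49 + 210) = arctan(0.49/210) = 0.13°
∠(j0.49 + 2.7) = arctan(0.49/2.7) = 10.29°
∠(j0.49 + 5.4) = arctan(0.49/5.4) = 5.18°
∠(j0.49 + 1300) = arctan(0.49/1300) = 0.02°
∠T(j0.49) = 0.13° − (10.29° + 5.18° + 0.02°) = -15.36°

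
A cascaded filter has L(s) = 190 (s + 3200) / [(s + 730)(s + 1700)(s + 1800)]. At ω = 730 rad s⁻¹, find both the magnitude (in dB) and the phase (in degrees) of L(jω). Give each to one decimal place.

|L| = -75.5 dB, ∠L = -77.5°

|j730 + 3200| = √(730² + 3200²) = 3282
|j730 + 730| = √(730² + 730²) = 1032
|j730 + 1700| = √(730² + 1700²) = 1850
|j730 + 1800| = √(730² + 1800²) = 1942
|L(j730)| = 190 × 3282 / (1032 × 1850 × 1942) = 0.00016809
20 log₁₀(0.00016809) = -75.49 dB
∠(j730 + 3200) = arctan(730/3200) = 12.85°
∠(j730 + 730) = arctan(730/730) = 45.00°
∠(j730 + 1700) = arctan(730/1700) = 23.24°
∠(j730 + 1800) = arctan(730/1800) = 22.08°
∠L(j730) = 12.85° − (45.00° + 23.24° + 22.08°) = -77.46°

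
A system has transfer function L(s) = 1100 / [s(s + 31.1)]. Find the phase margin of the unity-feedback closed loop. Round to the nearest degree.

49°

Gain crossover: |L(jω)| = 1 at ω ≈ 26.8 rad s⁻¹.
∠L(j26.8) = −90° − arctan(26.8/31.1) ≈ -130.75°
PM = 180° + (-130.75°) = 49.25°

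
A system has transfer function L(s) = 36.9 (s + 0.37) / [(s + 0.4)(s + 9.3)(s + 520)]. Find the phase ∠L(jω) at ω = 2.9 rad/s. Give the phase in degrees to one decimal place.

-17.1°

∠(j2.9 + 0.37) = arctan(2.9/0.37) = 82.73°
∠(j2.9 + 0.4) = arctan(2.9/0.4) = 82.15°
∠(j2.9 + 9.3) = arctan(2.9/9.3) = 17.32°
∠(j2.9 + 520) = arctan(2.9/520) = 0.32°
∠L(j2.9) = 82.73° − (82.15° + 17.32° + 0.32°) = -17.06°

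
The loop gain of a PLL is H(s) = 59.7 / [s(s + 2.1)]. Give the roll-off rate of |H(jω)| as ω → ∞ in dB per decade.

-40 dB/decade

With 0 zeros and 2 poles, the high-frequency asymptotic slope is 20 × (0 − 2) = -40 dB/decade.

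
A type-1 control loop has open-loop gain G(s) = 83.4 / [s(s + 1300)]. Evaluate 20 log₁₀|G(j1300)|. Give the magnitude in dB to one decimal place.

|j1300 + 1300| = √(1300² + 1300²) = 1838
|j1300| = 1300
|G(j1300)| = 83.4 / (1838 × 1300) = 3.4895e-05
20 log₁₀(3.4895e-05) = -89.14 dB

-89.1 dB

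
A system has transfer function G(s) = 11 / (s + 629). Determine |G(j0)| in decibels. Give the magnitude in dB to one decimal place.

G(0) = 11 / 629 = 0.017488
20 log₁₀(0.017488) = -35.15 dB

-35.1 dB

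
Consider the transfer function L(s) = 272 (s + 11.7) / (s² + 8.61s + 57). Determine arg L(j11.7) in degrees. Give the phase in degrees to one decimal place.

∠(j11.7 + 11.7) = arctan(11.7/11.7) = 45.00°
∠[(j11.7)² + 8.61(j11.7) + 57] = ∠[-79.89 + j100.74] = 128.42°
∠L(j11.7) = 45.00° − 128.42° = -83.42°

-83.4°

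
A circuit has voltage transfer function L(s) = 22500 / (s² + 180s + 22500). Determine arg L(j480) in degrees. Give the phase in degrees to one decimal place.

-157.4°

∠[(j480)² + 180(j480) + 22500] = ∠[-2.079e+05 + j86400] = 157.43°
∠L(j480) = −157.43° = -157.43°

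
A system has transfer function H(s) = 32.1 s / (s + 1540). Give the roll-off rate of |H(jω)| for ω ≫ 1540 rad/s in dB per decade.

With 1 zero and 1 pole, the high-frequency asymptotic slope is 20 × (1 − 1) = 0 dB/decade.

0 dB/decade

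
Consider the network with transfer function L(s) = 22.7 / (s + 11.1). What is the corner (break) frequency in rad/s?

The single real pole at s = −11.1 gives a corner at ω = 11.1 rad/s.

11.1 rad/s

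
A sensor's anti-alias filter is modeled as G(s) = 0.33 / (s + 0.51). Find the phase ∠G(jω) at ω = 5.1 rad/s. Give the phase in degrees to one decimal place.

-84.3°

∠(j5.1 + 0.51) = arctan(5.1/0.51) = 84.29°
∠G(j5.1) = −84.29° = -84.29°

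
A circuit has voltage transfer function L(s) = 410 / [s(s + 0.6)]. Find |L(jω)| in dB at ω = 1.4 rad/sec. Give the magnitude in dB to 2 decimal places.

|j1.4 + 0.6| = √(1.4² + 0.6²) = 1.523
|j1.4| = 1.4
|L(j1.4)| = 410 / (1.523 × 1.4) = 192.27
20 log₁₀(192.27) = 45.678 dB

45.68 dB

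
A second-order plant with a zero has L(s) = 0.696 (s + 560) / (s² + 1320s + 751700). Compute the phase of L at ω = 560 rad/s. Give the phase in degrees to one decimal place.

-14.3°

∠(j560 + 560) = arctan(560/560) = 45.00°
∠[(j560)² + 1320(j560) + 751700] = ∠[4.381e+05 + j7.392e+05] = 59.35°
∠L(j560) = 45.00° − 59.35° = -14.35°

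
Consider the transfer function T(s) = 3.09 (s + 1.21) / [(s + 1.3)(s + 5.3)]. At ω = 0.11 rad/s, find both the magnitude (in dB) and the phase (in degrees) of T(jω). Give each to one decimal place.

|j0.11 + 1.21| = √(0.11² + 1.21²) = 1.215
|j0.11 + 1.3| = √(0.11² + 1.3²) = 1.305
|j0.11 + 5.3| = √(0.11² + 5.3²) = 5.301
|T(j0.11)| = 3.09 × 1.215 / (1.305 × 5.301) = 0.54284
20 log₁₀(0.54284) = -5.31 dB
∠(j0.11 + 1.21) = arctan(0.11/1.21) = 5.19°
∠(j0.11 + 1.3) = arctan(0.11/1.3) = 4.84°
∠(j0.11 + 5.3) = arctan(0.11/5.3) = 1.19°
∠T(j0.11) = 5.19° − (4.84° + 1.19°) = -0.83°

|T| = -5.3 dB, ∠T = -0.8°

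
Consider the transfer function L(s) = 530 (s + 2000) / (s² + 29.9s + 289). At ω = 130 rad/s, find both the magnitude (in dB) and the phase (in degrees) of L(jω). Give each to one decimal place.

|L| = 35.9 dB, ∠L = -163.1 deg

|j130 + 2000| = √(130² + 2000²) = 2004
|(j130)² + 29.9(j130) + 289| = |-16611 + j3887| = 1.706e+04
|L(j130)| = 530 × 2004 / 1.706e+04 = 62.266
20 log₁₀(62.266) = 35.88 dB
∠(j130 + 2000) = arctan(130/2000) = 3.72°
∠[(j130)² + 29.9(j130) + 289] = ∠[-16611 + j3887] = 166.83°
∠L(j130) = 3.72° − 166.83° = -163.11°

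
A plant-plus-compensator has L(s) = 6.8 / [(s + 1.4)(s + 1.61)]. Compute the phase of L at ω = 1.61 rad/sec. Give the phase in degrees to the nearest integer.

-94 deg

∠(j1.61 + 1.4) = arctan(1.61/1.4) = 48.99°
∠(j1.61 + 1.61) = arctan(1.61/1.61) = 45.00°
∠L(j1.61) = − (48.99° + 45.00°) = -93.99°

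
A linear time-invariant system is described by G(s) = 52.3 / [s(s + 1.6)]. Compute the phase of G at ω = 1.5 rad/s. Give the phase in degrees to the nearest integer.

∠(j1.5 + 1.6) = arctan(1.5/1.6) = 43.15°
∠(j1.5) = 90.00°
∠G(j1.5) = − (43.15° + 90.00°) = -133.15°

-133°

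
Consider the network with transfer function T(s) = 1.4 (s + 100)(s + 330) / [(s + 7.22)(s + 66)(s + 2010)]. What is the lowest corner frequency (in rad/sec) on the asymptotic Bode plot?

Break frequencies occur at each pole and zero magnitude: 7.22 rad/sec, 66 rad/sec, 100 rad/sec, 330 rad/sec, 2010 rad/sec.
The lowest is 7.22 rad/sec.

7.22 rad/sec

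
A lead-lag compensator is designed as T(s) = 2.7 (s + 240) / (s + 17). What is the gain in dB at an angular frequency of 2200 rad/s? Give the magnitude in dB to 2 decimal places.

|j2200 + 240| = √(2200² + 240²) = 2213
|j2200 + 17| = √(2200² + 17²) = 2200
|T(j2200)| = 2.7 × 2213 / 2200 = 2.7159
20 log₁₀(2.7159) = 8.678 dB

8.68 dB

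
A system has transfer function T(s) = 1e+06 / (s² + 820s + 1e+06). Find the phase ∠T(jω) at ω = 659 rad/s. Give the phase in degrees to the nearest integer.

∠[(j659)² + 820(j659) + 1e+06] = ∠[5.6572e+05 + j5.4038e+05] = 43.69°
∠T(j659) = −43.69° = -43.69°

-44°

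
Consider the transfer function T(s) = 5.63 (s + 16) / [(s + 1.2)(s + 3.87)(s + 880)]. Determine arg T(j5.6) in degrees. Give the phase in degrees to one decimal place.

-114.3 deg

∠(j5.6 + 16) = arctan(5.6/16) = 19.29°
∠(j5.6 + 1.2) = arctan(5.6/1.2) = 77.91°
∠(j5.6 + 3.87) = arctan(5.6/3.87) = 55.35°
∠(j5.6 + 880) = arctan(5.6/880) = 0.36°
∠T(j5.6) = 19.29° − (77.91° + 55.35° + 0.36°) = -114.33°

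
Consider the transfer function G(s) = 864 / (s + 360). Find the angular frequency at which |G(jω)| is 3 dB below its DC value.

360 rad/sec

For a single-pole low-pass, the −3 dB point is at the pole: ω = 360 rad/sec.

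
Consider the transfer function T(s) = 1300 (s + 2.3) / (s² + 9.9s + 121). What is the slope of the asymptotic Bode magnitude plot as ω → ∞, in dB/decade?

With 1 zero and 2 poles, the high-frequency asymptotic slope is 20 × (1 − 2) = -20 dB/decade.

-20 dB/decade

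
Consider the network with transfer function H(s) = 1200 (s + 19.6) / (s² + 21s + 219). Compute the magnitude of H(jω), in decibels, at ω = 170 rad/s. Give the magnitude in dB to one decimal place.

|j170 + 19.6| = √(170² + 19.6²) = 171.1
|(j170)² + 21(j170) + 219| = |-28681 + j3570| = 2.89e+04
|H(j170)| = 1200 × 171.1 / 2.89e+04 = 7.105
20 log₁₀(7.105) = 17.03 dB

17.0 dB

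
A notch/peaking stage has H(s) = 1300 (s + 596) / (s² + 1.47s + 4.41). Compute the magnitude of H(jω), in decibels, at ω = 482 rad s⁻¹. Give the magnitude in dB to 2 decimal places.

12.65 dB

|j482 + 596| = √(482² + 596²) = 766.5
|(j482)² + 1.47(j482) + 4.41| = |-2.3232e+05 + j708.54| = 2.323e+05
|H(j482)| = 1300 × 766.5 / 2.323e+05 = 4.2892
20 log₁₀(4.2892) = 12.647 dB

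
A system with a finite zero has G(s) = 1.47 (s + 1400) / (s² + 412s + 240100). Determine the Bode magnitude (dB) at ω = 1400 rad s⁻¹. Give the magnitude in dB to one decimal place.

|j1400 + 1400| = √(1400² + 1400²) = 1980
|(j1400)² + 412(j1400) + 240100| = |-1.7199e+06 + j5.768e+05| = 1.814e+06
|G(j1400)| = 1.47 × 1980 / 1.814e+06 = 0.0016044
20 log₁₀(0.0016044) = -55.89 dB

-55.9 dB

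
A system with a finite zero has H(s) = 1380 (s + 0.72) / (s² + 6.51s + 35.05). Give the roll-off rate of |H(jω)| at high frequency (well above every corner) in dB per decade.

With 1 zero and 2 poles, the high-frequency asymptotic slope is 20 × (1 − 2) = -20 dB/decade.

-20 dB/decade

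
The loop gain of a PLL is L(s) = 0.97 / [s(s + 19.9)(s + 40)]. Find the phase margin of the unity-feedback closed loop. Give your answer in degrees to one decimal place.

Gain crossover: |L(jω)| = 1 at ω ≈ 0.00122 rad s⁻¹.
∠L(j0.00122) = −90° − arctan(0.00122/19.9) − arctan(0.00122/40) ≈ -90.01°
PM = 180° + (-90.01°) = 89.99°

90.0°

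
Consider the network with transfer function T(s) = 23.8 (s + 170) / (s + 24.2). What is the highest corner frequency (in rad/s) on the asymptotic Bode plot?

170 rad/s

Break frequencies occur at each pole and zero magnitude: 24.2 rad/s, 170 rad/s.
The highest is 170 rad/s.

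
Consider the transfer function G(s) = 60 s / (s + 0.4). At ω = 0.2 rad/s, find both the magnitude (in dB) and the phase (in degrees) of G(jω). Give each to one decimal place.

|G| = 28.6 dB, ∠G = 63.4°

|j0.2| = 0.2
|j0.2 + 0.4| = √(0.2² + 0.4²) = 0.4472
|G(j0.2)| = 60 × 0.2 / 0.4472 = 26.833
20 log₁₀(26.833) = 28.57 dB
∠(j0.2) = 90.00°
∠(j0.2 + 0.4) = arctan(0.2/0.4) = 26.57°
∠G(j0.2) = 90.00° − 26.57° = 63.43°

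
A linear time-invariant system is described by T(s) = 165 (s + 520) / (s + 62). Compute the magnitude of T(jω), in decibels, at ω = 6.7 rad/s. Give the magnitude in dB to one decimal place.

62.8 dB

|j6.7 + 520| = √(6.7² + 520²) = 520
|j6.7 + 62| = √(6.7² + 62²) = 62.36
|T(j6.7)| = 165 × 520 / 62.36 = 1376
20 log₁₀(1376) = 62.77 dB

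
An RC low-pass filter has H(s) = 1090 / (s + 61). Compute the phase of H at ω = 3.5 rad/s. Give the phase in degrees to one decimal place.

∠(j3.5 + 61) = arctan(3.5/61) = 3.28°
∠H(j3.5) = −3.28° = -3.28°

-3.3°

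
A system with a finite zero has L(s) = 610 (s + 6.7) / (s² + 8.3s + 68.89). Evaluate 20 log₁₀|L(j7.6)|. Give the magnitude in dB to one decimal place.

|j7.6 + 6.7| = √(7.6² + 6.7²) = 10.13
|(j7.6)² + 8.3(j7.6) + 68.89| = |11.13 + j63.08| = 64.05
|L(j7.6)| = 610 × 10.13 / 64.05 = 96.485
20 log₁₀(96.485) = 39.69 dB

39.7 dB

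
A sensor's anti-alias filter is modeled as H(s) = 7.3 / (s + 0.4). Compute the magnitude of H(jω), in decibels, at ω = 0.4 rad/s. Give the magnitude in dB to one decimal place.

|j0.4 + 0.4| = √(0.4² + 0.4²) = 0.5657
|H(j0.4)| = 7.3 / 0.5657 = 12.905
20 log₁₀(12.905) = 22.21 dB

22.2 dB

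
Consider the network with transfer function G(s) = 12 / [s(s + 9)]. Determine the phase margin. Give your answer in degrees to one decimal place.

Gain crossover: |G(jω)| = 1 at ω ≈ 1.32 rad s⁻¹.
∠G(j1.32) = −90° − arctan(1.32/9) ≈ -98.34°
PM = 180° + (-98.34°) = 81.66°

81.7°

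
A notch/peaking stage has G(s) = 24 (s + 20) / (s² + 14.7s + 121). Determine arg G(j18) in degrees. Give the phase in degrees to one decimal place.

∠(j18 + 20) = arctan(18/20) = 41.99°
∠[(j18)² + 14.7(j18) + 121] = ∠[-203 + j264.6] = 127.50°
∠G(j18) = 41.99° − 127.50° = -85.51°

-85.5°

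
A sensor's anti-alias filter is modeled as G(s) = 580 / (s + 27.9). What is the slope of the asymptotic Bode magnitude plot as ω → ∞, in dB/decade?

-20 dB/decade

With 0 zeros and 1 pole, the high-frequency asymptotic slope is 20 × (0 − 1) = -20 dB/decade.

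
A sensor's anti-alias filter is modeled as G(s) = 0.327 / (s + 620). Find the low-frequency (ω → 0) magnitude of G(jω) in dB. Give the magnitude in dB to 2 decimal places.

-65.56 dB

G(0) = 0.327 / 620 = 0.00052742
20 log₁₀(0.00052742) = -65.557 dB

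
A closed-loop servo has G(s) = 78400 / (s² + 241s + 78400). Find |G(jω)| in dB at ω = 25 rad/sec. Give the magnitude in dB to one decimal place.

0.0 dB

|(j25)² + 241(j25) + 78400| = |77775 + j6025| = 7.801e+04
|G(j25)| = 78400 / 7.801e+04 = 1.005
20 log₁₀(1.005) = 0.04 dB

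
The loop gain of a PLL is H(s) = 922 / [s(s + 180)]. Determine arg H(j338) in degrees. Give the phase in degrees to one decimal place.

-152.0 deg

∠(j338 + 180) = arctan(338/180) = 61.96°
∠(j338) = 90.00°
∠H(j338) = − (61.96° + 90.00°) = -151.96°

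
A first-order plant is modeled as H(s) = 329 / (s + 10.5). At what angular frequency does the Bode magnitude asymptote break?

10.5 rad/sec

The single real pole at s = −10.5 gives a corner at ω = 10.5 rad/sec.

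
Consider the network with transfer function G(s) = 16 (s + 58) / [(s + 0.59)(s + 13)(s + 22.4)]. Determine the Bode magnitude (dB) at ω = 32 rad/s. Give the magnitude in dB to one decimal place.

|j32 + 58| = √(32² + 58²) = 66.24
|j32 + 0.59| = √(32² + 0.59²) = 32.01
|j32 + 13| = √(32² + 13²) = 34.54
|j32 + 22.4| = √(32² + 22.4²) = 39.06
|G(j32)| = 16 × 66.24 / (32.01 × 34.54 × 39.06) = 0.024545
20 log₁₀(0.024545) = -32.20 dB

-32.2 dB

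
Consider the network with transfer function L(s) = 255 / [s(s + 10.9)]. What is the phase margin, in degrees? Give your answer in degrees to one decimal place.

37.5 deg

Gain crossover: |L(jω)| = 1 at ω ≈ 14.2 rad s⁻¹.
∠L(j14.2) = −90° − arctan(14.2/10.9) ≈ -142.54°
PM = 180° + (-142.54°) = 37.46°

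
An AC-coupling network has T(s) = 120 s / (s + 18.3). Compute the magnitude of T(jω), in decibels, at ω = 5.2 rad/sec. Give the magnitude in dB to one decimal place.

30.3 dB

|j5.2| = 5.2
|j5.2 + 18.3| = √(5.2² + 18.3²) = 19.02
|T(j5.2)| = 120 × 5.2 / 19.02 = 32.8
20 log₁₀(32.8) = 30.32 dB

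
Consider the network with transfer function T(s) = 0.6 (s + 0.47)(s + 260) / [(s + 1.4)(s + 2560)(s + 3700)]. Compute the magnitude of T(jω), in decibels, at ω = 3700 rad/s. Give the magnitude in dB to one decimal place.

|j3700 + 0.47| = √(3700² + 0.47²) = 3700
|j3700 + 260| = √(3700² + 260²) = 3709
|j3700 + 1.4| = √(3700² + 1.4²) = 3700
|j3700 + 2560| = √(3700² + 2560²) = 4499
|j3700 + 3700| = √(3700² + 3700²) = 5233
|T(j3700)| = 0.6 × 3700 × 3709 / (3700 × 4499 × 5233) = 9.4528e-05
20 log₁₀(9.4528e-05) = -80.49 dB

-80.5 dB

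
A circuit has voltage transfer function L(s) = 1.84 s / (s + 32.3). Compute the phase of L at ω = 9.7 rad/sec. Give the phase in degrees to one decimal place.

73.3°

∠(j9.7) = 90.00°
∠(j9.7 + 32.3) = arctan(9.7/32.3) = 16.72°
∠L(j9.7) = 90.00° − 16.72° = 73.28°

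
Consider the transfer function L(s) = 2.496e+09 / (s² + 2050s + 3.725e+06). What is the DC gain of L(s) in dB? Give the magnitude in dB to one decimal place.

56.5 dB

L(0) = 2.496e+09 / 3.725e+06 = 670.07
20 log₁₀(670.07) = 56.52 dB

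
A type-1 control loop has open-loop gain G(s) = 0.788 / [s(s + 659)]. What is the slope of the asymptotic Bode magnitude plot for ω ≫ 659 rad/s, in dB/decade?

With 0 zeros and 2 poles, the high-frequency asymptotic slope is 20 × (0 − 2) = -40 dB/decade.

-40 dB/decade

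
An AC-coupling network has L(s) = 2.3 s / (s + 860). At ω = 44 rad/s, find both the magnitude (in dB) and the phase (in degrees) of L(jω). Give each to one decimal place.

|j44| = 44
|j44 + 860| = √(44² + 860²) = 861.1
|L(j44)| = 2.3 × 44 / 861.1 = 0.11752
20 log₁₀(0.11752) = -18.60 dB
∠(j44) = 90.00°
∠(j44 + 860) = arctan(44/860) = 2.93°
∠L(j44) = 90.00° − 2.93° = 87.07°

|L| = -18.6 dB, ∠L = 87.1°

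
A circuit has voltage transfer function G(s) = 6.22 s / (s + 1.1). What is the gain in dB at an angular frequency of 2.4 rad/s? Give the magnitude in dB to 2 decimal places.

15.05 dB

|j2.4| = 2.4
|j2.4 + 1.1| = √(2.4² + 1.1²) = 2.64
|G(j2.4)| = 6.22 × 2.4 / 2.64 = 5.6544
20 log₁₀(5.6544) = 15.048 dB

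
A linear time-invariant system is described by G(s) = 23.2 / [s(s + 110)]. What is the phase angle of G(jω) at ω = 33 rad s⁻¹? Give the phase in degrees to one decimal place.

-106.7°

∠(j33 + 110) = arctan(33/110) = 16.70°
∠(j33) = 90.00°
∠G(j33) = − (16.70° + 90.00°) = -106.70°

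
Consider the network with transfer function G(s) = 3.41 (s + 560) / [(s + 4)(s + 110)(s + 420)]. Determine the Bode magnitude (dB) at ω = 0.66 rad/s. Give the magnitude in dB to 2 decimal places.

|j0.66 + 560| = √(0.66² + 560²) = 560
|j0.66 + 4| = √(0.66² + 4²) = 4.054
|j0.66 + 110| = √(0.66² + 110²) = 110
|j0.66 + 420| = √(0.66² + 420²) = 420
|G(j0.66)| = 3.41 × 560 / (4.054 × 110 × 420) = 0.010195
20 log₁₀(0.010195) = -39.832 dB

-39.83 dB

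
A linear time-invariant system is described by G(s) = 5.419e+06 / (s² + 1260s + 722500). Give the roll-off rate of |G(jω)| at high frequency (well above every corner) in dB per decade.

With 0 zeros and 2 poles, the high-frequency asymptotic slope is 20 × (0 − 2) = -40 dB/decade.

-40 dB/decade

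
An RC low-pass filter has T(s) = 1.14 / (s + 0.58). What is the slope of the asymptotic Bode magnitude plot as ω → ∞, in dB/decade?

With 0 zeros and 1 pole, the high-frequency asymptotic slope is 20 × (0 − 1) = -20 dB/decade.

-20 dB/decade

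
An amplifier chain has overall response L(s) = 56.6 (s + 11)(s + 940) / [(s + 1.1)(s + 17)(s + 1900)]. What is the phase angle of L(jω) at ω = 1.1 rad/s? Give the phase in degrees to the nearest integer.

-43 deg

∠(j1.1 + 11) = arctan(1.1/11) = 5.71°
∠(j1.1 + 940) = arctan(1.1/940) = 0.07°
∠(j1.1 + 1.1) = arctan(1.1/1.1) = 45.00°
∠(j1.1 + 17) = arctan(1.1/17) = 3.70°
∠(j1.1 + 1900) = arctan(1.1/1900) = 0.03°
∠L(j1.1) = 5.71° + 0.07° − (45.00° + 3.70° + 0.03°) = -42.96°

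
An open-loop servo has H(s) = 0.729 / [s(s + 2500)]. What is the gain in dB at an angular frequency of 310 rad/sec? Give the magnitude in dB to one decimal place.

|j310 + 2500| = √(310² + 2500²) = 2519
|j310| = 310
|H(j310)| = 0.729 / (2519 × 310) = 9.335e-07
20 log₁₀(9.335e-07) = -120.60 dB

-120.6 dB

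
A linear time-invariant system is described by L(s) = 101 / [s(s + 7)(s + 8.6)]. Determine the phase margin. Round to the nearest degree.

66°

Gain crossover: |L(jω)| = 1 at ω ≈ 1.61 rad/s.
∠L(j1.61) = −90° − arctan(1.61/7) − arctan(1.61/8.6) ≈ -113.52°
PM = 180° + (-113.52°) = 66.48°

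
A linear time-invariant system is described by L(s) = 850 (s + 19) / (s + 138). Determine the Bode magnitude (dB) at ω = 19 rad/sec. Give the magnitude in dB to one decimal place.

|j19 + 19| = √(19² + 19²) = 26.87
|j19 + 138| = √(19² + 138²) = 139.3
|L(j19)| = 850 × 26.87 / 139.3 = 163.96
20 log₁₀(163.96) = 44.29 dB

44.3 dB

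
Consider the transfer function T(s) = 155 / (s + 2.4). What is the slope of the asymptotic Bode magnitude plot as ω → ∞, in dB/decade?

-20 dB/decade

With 0 zeros and 1 pole, the high-frequency asymptotic slope is 20 × (0 − 1) = -20 dB/decade.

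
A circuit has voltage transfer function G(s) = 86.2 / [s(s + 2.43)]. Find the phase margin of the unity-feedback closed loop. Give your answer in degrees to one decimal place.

Gain crossover: |G(jω)| = 1 at ω ≈ 9.13 rad s⁻¹.
∠G(j9.13) = −90° − arctan(9.13/2.43) ≈ -165.09°
PM = 180° + (-165.09°) = 14.91°

14.9°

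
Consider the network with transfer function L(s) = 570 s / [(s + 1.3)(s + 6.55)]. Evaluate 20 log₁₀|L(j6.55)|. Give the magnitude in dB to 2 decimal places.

|j6.55| = 6.55
|j6.55 + 1.3| = √(6.55² + 1.3²) = 6.678
|j6.55 + 6.55| = √(6.55² + 6.55²) = 9.263
|L(j6.55)| = 570 × 6.55 / (6.678 × 9.263) = 60.357
20 log₁₀(60.357) = 35.615 dB

35.61 dB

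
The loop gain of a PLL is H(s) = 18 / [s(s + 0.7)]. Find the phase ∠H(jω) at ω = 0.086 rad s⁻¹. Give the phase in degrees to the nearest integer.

∠(j0.086 + 0.7) = arctan(0.086/0.7) = 7.00°
∠(j0.086) = 90.00°
∠H(j0.086) = − (7.00° + 90.00°) = -97.00°

-97 deg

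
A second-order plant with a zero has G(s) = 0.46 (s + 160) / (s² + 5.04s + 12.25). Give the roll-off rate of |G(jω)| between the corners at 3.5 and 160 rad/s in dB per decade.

In this band the factors already past their corner are: complex pole pair at ωₙ ≈ 3.5; net slope = -40 dB/decade.

-40 dB/decade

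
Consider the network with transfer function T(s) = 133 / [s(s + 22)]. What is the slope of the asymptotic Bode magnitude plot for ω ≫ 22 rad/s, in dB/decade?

-40 dB/decade

With 0 zeros and 2 poles, the high-frequency asymptotic slope is 20 × (0 − 2) = -40 dB/decade.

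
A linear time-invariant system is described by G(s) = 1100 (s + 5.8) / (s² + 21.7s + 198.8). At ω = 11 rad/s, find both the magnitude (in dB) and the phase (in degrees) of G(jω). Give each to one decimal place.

|G| = 34.7 dB, ∠G = -9.7 deg

|j11 + 5.8| = √(11² + 5.8²) = 12.44
|(j11)² + 21.7(j11) + 198.8| = |77.8 + j238.7| = 251.1
|G(j11)| = 1100 × 12.44 / 251.1 = 54.485
20 log₁₀(54.485) = 34.73 dB
∠(j11 + 5.8) = arctan(11/5.8) = 62.20°
∠[(j11)² + 21.7(j11) + 198.8] = ∠[77.8 + j238.7] = 71.95°
∠G(j11) = 62.20° − 71.95° = -9.75°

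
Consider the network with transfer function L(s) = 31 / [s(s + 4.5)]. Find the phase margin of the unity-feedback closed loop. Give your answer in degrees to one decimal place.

Gain crossover: |L(jω)| = 1 at ω ≈ 4.74 rad/s.
∠L(j4.74) = −90° − arctan(4.74/4.5) ≈ -136.50°
PM = 180° + (-136.50°) = 43.50°

43.5°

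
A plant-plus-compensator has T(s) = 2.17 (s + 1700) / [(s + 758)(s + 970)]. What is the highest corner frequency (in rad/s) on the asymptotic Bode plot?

1700 rad/s

Break frequencies occur at each pole and zero magnitude: 758 rad/s, 970 rad/s, 1700 rad/s.
The highest is 1700 rad/s.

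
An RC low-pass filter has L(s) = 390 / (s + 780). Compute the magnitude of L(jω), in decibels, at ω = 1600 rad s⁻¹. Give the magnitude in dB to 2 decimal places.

-13.19 dB

|j1600 + 780| = √(1600² + 780²) = 1780
|L(j1600)| = 390 / 1780 = 0.2191
20 log₁₀(0.2191) = -13.187 dB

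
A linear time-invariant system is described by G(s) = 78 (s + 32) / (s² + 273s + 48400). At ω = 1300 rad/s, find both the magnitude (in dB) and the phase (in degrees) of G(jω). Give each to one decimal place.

|G| = -24.4 dB, ∠G = -79.2°

|j1300 + 32| = √(1300² + 32²) = 1300
|(j1300)² + 273(j1300) + 48400| = |-1.6416e+06 + j3.549e+05| = 1.68e+06
|G(j1300)| = 78 × 1300 / 1.68e+06 = 0.060392
20 log₁₀(0.060392) = -24.38 dB
∠(j1300 + 32) = arctan(1300/32) = 88.59°
∠[(j1300)² + 273(j1300) + 48400] = ∠[-1.6416e+06 + j3.549e+05] = 167.80°
∠G(j1300) = 88.59° − 167.80° = -79.21°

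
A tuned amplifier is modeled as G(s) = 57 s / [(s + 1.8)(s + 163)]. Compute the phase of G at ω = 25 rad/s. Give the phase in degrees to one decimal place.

∠(j25) = 90.00°
∠(j25 + 1.8) = arctan(25/1.8) = 85.88°
∠(j25 + 163) = arctan(25/163) = 8.72°
∠G(j25) = 90.00° − (85.88° + 8.72°) = -4.60°

-4.6°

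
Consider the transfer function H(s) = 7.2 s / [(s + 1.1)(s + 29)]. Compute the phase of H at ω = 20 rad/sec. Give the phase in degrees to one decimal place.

∠(j20) = 90.00°
∠(j20 + 1.1) = arctan(20/1.1) = 86.85°
∠(j20 + 29) = arctan(20/29) = 34.59°
∠H(j20) = 90.00° − (86.85° + 34.59°) = -31.44°

-31.4°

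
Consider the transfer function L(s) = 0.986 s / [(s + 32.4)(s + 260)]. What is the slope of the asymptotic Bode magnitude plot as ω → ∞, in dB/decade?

-20 dB/decade

With 1 zero and 2 poles, the high-frequency asymptotic slope is 20 × (1 − 2) = -20 dB/decade.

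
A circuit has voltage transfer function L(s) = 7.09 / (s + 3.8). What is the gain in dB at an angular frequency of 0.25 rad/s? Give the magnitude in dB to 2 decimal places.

5.40 dB

|j0.25 + 3.8| = √(0.25² + 3.8²) = 3.808
|L(j0.25)| = 7.09 / 3.808 = 1.8618
20 log₁₀(1.8618) = 5.398 dB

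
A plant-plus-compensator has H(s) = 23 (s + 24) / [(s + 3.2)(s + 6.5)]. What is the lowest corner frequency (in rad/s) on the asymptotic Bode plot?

Break frequencies occur at each pole and zero magnitude: 3.2 rad/s, 6.5 rad/s, 24 rad/s.
The lowest is 3.2 rad/s.

3.2 rad/s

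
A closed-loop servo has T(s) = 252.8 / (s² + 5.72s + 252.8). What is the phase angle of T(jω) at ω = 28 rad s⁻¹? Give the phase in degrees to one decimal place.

-163.2°

∠[(j28)² + 5.72(j28) + 252.8] = ∠[-531.2 + j160.16] = 163.22°
∠T(j28) = −163.22° = -163.22°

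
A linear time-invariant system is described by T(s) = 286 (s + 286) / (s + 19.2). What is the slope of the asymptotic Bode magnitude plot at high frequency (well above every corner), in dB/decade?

With 1 zero and 1 pole, the high-frequency asymptotic slope is 20 × (1 − 1) = 0 dB/decade.

0 dB/decade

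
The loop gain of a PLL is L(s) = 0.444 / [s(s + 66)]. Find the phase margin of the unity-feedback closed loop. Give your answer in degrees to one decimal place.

Gain crossover: |L(jω)| = 1 at ω ≈ 0.00673 rad/sec.
∠L(j0.00673) = −90° − arctan(0.00673/66) ≈ -90.01°
PM = 180° + (-90.01°) = 89.99°

90.0 deg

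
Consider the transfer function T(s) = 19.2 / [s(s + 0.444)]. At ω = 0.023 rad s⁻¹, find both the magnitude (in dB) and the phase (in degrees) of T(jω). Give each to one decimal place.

|j0.023 + 0.444| = √(0.023² + 0.444²) = 0.4446
|j0.023| = 0.023
|T(j0.023)| = 19.2 / (0.4446 × 0.023) = 1877.6
20 log₁₀(1877.6) = 65.47 dB
∠(j0.023 + 0.444) = arctan(0.023/0.444) = 2.97°
∠(j0.023) = 90.00°
∠T(j0.023) = − (2.97° + 90.00°) = -92.97°

|T| = 65.5 dB, ∠T = -93.0°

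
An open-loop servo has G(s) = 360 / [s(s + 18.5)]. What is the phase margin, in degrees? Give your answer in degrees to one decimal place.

Gain crossover: |G(jω)| = 1 at ω ≈ 15.1 rad/sec.
∠G(j15.1) = −90° − arctan(15.1/18.5) ≈ -129.19°
PM = 180° + (-129.19°) = 50.81°

50.8°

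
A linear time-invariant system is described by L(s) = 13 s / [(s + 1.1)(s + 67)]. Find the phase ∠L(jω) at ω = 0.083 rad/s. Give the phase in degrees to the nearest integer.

86°

∠(j0.083) = 90.00°
∠(j0.083 + 1.1) = arctan(0.083/1.1) = 4.32°
∠(j0.083 + 67) = arctan(0.083/67) = 0.07°
∠L(j0.083) = 90.00° − (4.32° + 0.07°) = 85.61°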